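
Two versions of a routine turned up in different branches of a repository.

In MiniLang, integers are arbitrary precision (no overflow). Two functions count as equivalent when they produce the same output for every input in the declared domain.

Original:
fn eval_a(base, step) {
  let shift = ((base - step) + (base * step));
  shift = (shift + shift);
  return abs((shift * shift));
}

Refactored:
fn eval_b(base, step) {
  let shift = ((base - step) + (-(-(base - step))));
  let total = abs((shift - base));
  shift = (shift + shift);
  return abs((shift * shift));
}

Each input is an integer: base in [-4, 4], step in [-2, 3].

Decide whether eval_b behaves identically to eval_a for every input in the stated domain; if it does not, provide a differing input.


Try base=-4, step=-2.
eval_a: shift = 6; shift = 12; return 144
eval_b: shift = -4; total = 0; shift = -8; return 64
144 against 64: the behavior changed.
verdict: not equivalent; witness: base=-4, step=-2


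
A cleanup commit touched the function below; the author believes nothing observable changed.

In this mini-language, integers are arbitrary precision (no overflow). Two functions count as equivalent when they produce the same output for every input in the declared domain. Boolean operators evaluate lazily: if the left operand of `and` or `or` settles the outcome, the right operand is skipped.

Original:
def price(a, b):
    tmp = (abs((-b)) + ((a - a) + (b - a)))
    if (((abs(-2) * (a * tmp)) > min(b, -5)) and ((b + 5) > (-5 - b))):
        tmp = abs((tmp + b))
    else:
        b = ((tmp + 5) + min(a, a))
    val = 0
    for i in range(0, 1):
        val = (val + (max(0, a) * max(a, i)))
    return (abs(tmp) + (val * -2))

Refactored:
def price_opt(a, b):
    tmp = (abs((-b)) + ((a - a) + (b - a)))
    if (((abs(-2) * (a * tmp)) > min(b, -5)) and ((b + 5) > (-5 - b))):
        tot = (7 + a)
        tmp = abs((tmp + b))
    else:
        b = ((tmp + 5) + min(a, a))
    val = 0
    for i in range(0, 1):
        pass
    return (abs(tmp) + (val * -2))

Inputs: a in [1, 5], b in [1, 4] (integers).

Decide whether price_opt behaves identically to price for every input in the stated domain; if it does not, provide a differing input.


Not equivalent: a=1, b=1 separates them (0 vs 2).
price: tmp := 1 | (((abs(-2) * (a * tmp)) > min(b, -5)) and ((b + 5) > (-5 - b))): true | tmp := 2 | val := 0 | iter i=0: | val := 1 | result 0
price_opt: tmp := 1 | (((abs(-2) * (a * tmp)) > min(b, -5)) and ((b + 5) > (-5 - b))): true | tot := 8 | tmp := 2 | val := 0 | iter i=0: | result 2
verdict: not equivalent; witness: a=1, b=1


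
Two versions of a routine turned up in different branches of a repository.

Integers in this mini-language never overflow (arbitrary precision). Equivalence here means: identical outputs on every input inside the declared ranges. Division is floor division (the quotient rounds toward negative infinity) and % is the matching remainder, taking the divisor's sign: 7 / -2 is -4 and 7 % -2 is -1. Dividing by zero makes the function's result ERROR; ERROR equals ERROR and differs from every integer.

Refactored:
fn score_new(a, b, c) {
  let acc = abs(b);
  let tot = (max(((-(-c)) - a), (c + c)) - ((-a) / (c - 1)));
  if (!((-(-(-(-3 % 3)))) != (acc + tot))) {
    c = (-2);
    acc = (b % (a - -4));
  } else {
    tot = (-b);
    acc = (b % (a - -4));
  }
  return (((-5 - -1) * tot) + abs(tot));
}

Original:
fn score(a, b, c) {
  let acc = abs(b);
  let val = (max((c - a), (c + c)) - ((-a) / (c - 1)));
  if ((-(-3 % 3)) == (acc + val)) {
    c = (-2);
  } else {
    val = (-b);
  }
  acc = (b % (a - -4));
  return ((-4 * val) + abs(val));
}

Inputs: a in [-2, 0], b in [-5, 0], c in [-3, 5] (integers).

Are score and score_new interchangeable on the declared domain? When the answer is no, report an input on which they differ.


Differences: statement counts differ; and local variable names differ; and arithmetic usage differs; and boolean connective usage differs; and comparison usage differs; and constant usage differs — yet all 162 inputs agree.
verdict: equivalent


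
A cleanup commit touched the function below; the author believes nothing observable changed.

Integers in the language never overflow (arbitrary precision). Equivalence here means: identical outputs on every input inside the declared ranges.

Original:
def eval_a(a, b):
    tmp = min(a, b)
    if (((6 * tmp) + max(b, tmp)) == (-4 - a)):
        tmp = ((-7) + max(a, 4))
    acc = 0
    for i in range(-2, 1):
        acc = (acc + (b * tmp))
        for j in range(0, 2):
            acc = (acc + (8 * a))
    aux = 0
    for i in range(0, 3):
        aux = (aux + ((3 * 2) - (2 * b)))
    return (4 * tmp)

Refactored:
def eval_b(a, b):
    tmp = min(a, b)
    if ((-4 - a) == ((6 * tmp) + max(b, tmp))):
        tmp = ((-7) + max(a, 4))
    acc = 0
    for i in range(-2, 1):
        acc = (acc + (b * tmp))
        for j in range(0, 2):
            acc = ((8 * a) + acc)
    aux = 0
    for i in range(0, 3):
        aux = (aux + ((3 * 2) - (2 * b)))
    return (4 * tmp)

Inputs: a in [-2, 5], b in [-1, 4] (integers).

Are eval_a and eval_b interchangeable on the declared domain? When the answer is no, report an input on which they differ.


Differences: same computation, different form — yet all 48 inputs agree.
verdict: equivalent


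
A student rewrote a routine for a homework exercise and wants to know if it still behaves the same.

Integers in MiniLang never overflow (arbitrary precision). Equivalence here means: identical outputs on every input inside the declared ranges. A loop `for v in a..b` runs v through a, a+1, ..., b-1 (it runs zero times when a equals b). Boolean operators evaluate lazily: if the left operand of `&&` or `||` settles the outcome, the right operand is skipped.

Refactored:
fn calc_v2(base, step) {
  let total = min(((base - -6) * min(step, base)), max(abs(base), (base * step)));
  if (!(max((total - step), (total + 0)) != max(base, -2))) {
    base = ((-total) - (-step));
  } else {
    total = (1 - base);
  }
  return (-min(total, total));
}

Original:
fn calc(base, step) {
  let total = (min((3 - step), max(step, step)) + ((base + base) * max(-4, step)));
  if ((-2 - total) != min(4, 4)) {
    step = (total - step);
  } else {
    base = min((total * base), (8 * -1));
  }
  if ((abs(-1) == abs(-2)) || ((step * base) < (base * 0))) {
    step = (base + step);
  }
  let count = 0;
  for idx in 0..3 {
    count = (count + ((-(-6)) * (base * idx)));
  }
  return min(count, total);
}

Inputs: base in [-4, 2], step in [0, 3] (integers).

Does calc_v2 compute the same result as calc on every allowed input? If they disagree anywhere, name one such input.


Take base=-4, step=0.
calc: total = 0; ((-2 - total) != min(4, 4)) -> true; step = 0; ((abs(-1) == abs(-2)) || ((step * base) < (base * 0))) -> false; count = 0; [idx=0]; count = 0; [idx=1]; count = -24; [idx=2]; count = -72; return -72
calc_v2: total = -8; (!(max((total - step), (total + 0)) != max(base, -2))) -> false; total = 5; return -5
-72 against -5: the behavior changed.
verdict: not equivalent; witness: base=-4, step=0


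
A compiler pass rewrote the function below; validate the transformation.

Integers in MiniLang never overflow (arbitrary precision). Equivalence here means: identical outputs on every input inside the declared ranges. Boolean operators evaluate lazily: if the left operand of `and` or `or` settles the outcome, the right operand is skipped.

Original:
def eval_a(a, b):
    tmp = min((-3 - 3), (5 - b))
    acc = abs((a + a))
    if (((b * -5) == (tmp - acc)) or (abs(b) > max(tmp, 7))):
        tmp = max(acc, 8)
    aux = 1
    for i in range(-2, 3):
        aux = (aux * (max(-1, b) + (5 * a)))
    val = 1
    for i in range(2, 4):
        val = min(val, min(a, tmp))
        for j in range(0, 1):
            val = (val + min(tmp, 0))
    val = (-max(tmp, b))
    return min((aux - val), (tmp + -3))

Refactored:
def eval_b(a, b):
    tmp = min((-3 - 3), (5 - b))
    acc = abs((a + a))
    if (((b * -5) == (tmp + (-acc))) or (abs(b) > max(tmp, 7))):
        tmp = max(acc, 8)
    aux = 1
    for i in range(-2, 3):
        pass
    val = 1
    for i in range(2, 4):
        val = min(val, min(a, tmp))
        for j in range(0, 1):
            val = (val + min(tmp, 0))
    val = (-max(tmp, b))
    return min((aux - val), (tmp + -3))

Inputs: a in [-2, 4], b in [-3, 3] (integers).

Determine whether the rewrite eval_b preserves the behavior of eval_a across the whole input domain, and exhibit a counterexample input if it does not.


Evaluate both at a=-2, b=-3.
eval_a: tmp=-6, then acc=4, then (((b * -5) == (tmp - acc)) or (abs(b) > max(tmp, 7))) is false, then aux=1, then (i=-2), then aux=-11, then (i=-1), then aux=121, then (i=0), then aux=-1331, then (i=1), then aux=14641, then (i=2), then aux=-161051, then val=1, then (i=2), then val=-6, then (j=0), then val=-12, then (i=3), then val=-12, then (j=0), then val=-18, then val=3, then returns -161054
eval_b: tmp=-6, then acc=4, then (((b * -5) == (tmp + (-acc))) or (abs(b) > max(tmp, 7))) is false, then aux=1, then (i=-2), then (i=-1), then (i=0), then (i=1), then (i=2), then val=1, then (i=2), then val=-6, then (j=0), then val=-12, then (i=3), then val=-12, then (j=0), then val=-18, then val=3, then returns -9
-161054 against -9: the behavior changed.
verdict: not equivalent; witness: a=-2, b=-3


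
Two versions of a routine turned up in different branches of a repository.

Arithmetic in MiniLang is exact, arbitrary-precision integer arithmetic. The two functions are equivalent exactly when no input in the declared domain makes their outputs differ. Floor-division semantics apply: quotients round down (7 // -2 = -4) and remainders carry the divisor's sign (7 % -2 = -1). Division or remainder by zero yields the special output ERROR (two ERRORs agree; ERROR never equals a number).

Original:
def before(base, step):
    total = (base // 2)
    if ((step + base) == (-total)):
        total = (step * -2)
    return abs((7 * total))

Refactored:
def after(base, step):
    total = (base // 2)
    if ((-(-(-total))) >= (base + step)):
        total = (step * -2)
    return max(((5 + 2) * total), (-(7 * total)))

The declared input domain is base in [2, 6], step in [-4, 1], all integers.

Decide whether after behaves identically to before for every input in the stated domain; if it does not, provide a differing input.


The rewrite breaks on base=2, step=-4, where the results are 7 and 56.
before: total = 1; ((step + base) == (-total)) -> false; return 7
after: total = 1; ((-(-(-total))) >= (base + step)) -> true; total = 8; return 56
verdict: not equivalent; witness: base=2, step=-4


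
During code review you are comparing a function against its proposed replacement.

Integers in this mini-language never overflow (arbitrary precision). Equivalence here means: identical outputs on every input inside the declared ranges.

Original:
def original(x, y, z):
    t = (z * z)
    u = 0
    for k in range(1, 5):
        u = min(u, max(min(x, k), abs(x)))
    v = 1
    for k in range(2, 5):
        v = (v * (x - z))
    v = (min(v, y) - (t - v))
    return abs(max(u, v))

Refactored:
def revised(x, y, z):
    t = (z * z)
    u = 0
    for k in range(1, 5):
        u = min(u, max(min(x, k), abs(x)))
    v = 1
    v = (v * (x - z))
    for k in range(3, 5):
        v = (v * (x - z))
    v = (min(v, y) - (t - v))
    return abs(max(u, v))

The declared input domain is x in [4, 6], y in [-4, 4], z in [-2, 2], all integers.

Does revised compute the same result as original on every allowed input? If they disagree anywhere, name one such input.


Comparing the listings, the differences include: statement counts differ, loop structure differs, arithmetic usage differs.
Tracing x=4, y=0, z=0: original: t = 0; u = 0; [k=1]; u = 0; [k=2]; u = 0; [k=3]; u = 0; [k=4]; u = 0; v = 1; [k=2]; v = 4; [k=3]; v = 16; [k=4]; v = 64; v = 64; return 64 | revised: t = 0; u = 0; [k=1]; u = 0; [k=2]; u = 0; [k=3]; u = 0; [k=4]; u = 0; v = 1; v = 4; [k=3]; v = 16; [k=4]; v = 64; v = 64; return 64 — matching result 64.
Sweeping the whole domain (135 inputs) finds no disagreement.
verdict: equivalent


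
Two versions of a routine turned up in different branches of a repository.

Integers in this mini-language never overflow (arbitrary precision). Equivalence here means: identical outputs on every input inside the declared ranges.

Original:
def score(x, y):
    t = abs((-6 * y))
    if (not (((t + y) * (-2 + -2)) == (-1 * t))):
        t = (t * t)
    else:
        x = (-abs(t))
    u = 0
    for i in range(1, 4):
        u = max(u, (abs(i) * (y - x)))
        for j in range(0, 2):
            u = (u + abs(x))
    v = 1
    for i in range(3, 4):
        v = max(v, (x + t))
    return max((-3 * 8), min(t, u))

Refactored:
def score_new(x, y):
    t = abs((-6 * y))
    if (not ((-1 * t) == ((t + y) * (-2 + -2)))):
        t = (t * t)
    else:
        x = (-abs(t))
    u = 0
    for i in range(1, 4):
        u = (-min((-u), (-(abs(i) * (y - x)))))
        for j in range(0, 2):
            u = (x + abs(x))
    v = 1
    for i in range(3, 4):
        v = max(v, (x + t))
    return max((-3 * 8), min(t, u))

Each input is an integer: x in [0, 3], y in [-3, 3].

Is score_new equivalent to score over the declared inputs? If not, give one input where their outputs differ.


The rewrite breaks on x=0, y=1, where the results are 3 and 0.
score: t becomes 6; next (not (((t + y) * (-2 + -2)) == (-1 * t))) evaluates to true; next t becomes 36; next u becomes 0; next at i=1:; next u becomes 1; next at j=0:; next u becomes 1; next at j=1:; next u becomes 1; next at i=2:; next u becomes 2; next at j=0:; next u becomes 2; next at j=1:; next u becomes 2; next at i=3:; next u becomes 3; next at j=0:; next u becomes 3; next at j=1:; next u becomes 3; next v becomes 1; next at i=3:; next v becomes 36; next final value 3
score_new: t becomes 6; next (not ((-1 * t) == ((t + y) * (-2 + -2)))) evaluates to true; next t becomes 36; next u becomes 0; next at i=1:; next u becomes 1; next at j=0:; next u becomes 0; next at j=1:; next u becomes 0; next at i=2:; next u becomes 2; next at j=0:; next u becomes 0; next at j=1:; next u becomes 0; next at i=3:; next u becomes 3; next at j=0:; next u becomes 0; next at j=1:; next u becomes 0; next v becomes 1; next at i=3:; next v becomes 36; next final value 0
verdict: not equivalent; witness: x=0, y=1


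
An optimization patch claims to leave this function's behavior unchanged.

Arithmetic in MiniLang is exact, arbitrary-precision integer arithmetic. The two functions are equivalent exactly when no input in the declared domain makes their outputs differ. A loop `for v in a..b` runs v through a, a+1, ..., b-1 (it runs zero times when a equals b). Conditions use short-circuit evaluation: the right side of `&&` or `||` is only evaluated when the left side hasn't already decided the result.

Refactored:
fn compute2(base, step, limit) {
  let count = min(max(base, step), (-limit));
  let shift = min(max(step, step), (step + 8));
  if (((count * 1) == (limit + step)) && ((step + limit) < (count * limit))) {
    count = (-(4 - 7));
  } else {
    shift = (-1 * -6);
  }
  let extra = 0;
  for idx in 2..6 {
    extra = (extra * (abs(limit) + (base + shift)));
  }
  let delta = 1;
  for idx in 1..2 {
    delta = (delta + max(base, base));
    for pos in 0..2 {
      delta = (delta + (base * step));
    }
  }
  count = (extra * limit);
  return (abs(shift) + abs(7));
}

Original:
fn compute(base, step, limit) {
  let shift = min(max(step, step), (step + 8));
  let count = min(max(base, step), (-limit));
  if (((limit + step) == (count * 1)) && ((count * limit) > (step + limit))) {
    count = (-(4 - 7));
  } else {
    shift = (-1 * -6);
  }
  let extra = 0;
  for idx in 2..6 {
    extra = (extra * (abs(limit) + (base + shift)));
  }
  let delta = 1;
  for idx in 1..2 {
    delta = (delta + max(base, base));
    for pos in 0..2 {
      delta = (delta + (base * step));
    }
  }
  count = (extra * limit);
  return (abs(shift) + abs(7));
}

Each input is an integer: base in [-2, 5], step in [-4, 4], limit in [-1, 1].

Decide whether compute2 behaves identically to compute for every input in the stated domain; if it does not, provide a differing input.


Reading the diff, among the changes: comparison usage differs.
Tracing base=1, step=-3, limit=0: compute: shift = -3; count = 0; (((limit + step) == (count * 1)) && ((count * limit) > (step + limit))) -> false; shift = 6; extra = 0; [idx=2]; extra = 0; [idx=3]; extra = 0; [idx=4]; extra = 0; [idx=5]; extra = 0; delta = 1; [idx=1]; delta = 2; [pos=0]; delta = -1; [pos=1]; delta = -4; count = 0; return 13 | compute2: count = 0; shift = -3; (((count * 1) == (limit + step)) && ((step + limit) < (count * limit))) -> false; shift = 6; extra = 0; [idx=2]; extra = 0; [idx=3]; extra = 0; [idx=4]; extra = 0; [idx=5]; extra = 0; delta = 1; [idx=1]; delta = 2; [pos=0]; delta = -1; [pos=1]; delta = -4; count = 0; return 13 — matching result 13.
Every one of the 216 inputs gives matching results.
verdict: equivalent


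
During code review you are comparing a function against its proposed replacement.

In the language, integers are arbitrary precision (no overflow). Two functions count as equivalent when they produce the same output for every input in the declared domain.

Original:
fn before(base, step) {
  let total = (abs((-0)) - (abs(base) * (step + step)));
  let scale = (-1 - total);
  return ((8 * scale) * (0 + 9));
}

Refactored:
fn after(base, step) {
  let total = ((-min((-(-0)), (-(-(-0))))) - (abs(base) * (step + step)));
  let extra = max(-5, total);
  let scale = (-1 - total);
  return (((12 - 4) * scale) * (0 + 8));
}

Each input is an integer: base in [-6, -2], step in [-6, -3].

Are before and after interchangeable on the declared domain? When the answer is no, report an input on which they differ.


These are not equivalent — on base=-6, step=-6 the outputs split (-5256 vs -4672).
before: total becomes 72; next scale becomes -73; next final value -5256
after: total becomes 72; next extra becomes 72; next scale becomes -73; next final value -4672
verdict: not equivalent; witness: base=-6, step=-6


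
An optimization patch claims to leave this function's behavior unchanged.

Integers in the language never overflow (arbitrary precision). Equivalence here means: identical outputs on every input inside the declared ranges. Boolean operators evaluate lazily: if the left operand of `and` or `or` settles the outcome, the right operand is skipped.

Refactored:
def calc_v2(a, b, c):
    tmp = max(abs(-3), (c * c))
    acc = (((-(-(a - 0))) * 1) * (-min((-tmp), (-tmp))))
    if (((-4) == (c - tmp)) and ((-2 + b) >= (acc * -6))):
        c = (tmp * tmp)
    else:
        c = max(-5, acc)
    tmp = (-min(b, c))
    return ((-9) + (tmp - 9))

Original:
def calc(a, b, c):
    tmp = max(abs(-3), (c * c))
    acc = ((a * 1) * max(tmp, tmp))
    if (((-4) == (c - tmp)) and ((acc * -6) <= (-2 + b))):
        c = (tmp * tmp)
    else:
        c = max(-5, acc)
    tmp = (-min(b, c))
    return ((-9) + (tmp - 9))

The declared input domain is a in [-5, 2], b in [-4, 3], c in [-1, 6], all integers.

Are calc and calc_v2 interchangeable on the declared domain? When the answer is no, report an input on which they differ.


Side by side, the visible changes include: constant usage differs, and arithmetic usage differs, and comparison usage differs, and min/max/abs usage differs.
Tracing a=-3, b=-2, c=6: calc: tmp becomes 36; next acc becomes -108; next (((-4) == (c - tmp)) and ((acc * -6) <= (-2 + b))) evaluates to false; next c becomes -5; next tmp becomes 5; next final value -13 | calc_v2: tmp becomes 36; next acc becomes -108; next (((-4) == (c - tmp)) and ((-2 + b) >= (acc * -6))) evaluates to false; next c becomes -5; next tmp becomes 5; next final value -13 — matching result -13.
Across all 512 domain points the two functions coincide.
verdict: equivalent


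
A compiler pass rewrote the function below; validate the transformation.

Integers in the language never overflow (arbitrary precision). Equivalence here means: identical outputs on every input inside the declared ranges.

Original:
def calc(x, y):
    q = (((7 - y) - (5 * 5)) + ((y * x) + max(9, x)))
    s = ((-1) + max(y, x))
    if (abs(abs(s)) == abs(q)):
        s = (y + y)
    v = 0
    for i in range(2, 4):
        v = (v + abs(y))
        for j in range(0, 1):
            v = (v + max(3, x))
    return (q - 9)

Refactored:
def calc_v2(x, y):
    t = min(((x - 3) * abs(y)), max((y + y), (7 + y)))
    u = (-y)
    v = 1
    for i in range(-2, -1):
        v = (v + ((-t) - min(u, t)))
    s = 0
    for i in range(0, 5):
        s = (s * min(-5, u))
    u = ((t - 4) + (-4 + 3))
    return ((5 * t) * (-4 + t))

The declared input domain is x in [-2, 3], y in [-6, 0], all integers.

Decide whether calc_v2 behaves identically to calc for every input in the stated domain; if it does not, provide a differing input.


There is a counterexample at x=-2, y=-6: 0 on one side, 5100 on the other.
calc: q := 9 | s := -3 | (abs(abs(s)) == abs(q)): false | v := 0 | iter i=2: | v := 6 | iter j=0: | v := 9 | iter i=3: | v := 15 | iter j=0: | v := 18 | result 0
calc_v2: t := -30 | u := 6 | v := 1 | iter i=-2: | v := 61 | s := 0 | iter i=0: | s := 0 | iter i=1: | s := 0 | iter i=2: | s := 0 | iter i=3: | s := 0 | iter i=4: | s := 0 | u := -35 | result 5100
verdict: not equivalent; witness: x=-2, y=-6


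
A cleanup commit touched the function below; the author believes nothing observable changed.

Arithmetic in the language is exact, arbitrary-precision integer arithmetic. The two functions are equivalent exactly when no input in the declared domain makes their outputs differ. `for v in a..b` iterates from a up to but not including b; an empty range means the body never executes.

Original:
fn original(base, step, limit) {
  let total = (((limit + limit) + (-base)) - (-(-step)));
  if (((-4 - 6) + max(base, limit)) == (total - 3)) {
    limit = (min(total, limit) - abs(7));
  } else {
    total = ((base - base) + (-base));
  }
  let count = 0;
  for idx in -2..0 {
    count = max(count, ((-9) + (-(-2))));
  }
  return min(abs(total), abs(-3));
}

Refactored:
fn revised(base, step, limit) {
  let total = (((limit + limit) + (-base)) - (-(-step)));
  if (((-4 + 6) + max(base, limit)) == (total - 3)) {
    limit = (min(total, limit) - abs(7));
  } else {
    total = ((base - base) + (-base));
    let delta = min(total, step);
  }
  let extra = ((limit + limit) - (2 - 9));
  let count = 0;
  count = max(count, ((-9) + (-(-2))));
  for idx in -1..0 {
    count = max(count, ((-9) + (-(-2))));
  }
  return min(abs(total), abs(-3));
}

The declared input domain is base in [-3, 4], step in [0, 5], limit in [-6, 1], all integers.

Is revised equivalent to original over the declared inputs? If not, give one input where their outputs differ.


Try base=-2, step=1, limit=-5.
original: total becomes -9; next (((-4 - 6) + max(base, limit)) == (total - 3)) evaluates to true; next limit becomes -16; next count becomes 0; next at idx=-2:; next count becomes 0; next at idx=-1:; next count becomes 0; next final value 3
revised: total becomes -9; next (((-4 + 6) + max(base, limit)) == (total - 3)) evaluates to false; next total becomes 2; next delta becomes 1; next extra becomes -3; next count becomes 0; next count becomes 0; next at idx=-1:; next count becomes 0; next final value 2
3 != 2, so the rewrite changes behavior.
verdict: not equivalent; witness: base=-2, step=1, limit=-5


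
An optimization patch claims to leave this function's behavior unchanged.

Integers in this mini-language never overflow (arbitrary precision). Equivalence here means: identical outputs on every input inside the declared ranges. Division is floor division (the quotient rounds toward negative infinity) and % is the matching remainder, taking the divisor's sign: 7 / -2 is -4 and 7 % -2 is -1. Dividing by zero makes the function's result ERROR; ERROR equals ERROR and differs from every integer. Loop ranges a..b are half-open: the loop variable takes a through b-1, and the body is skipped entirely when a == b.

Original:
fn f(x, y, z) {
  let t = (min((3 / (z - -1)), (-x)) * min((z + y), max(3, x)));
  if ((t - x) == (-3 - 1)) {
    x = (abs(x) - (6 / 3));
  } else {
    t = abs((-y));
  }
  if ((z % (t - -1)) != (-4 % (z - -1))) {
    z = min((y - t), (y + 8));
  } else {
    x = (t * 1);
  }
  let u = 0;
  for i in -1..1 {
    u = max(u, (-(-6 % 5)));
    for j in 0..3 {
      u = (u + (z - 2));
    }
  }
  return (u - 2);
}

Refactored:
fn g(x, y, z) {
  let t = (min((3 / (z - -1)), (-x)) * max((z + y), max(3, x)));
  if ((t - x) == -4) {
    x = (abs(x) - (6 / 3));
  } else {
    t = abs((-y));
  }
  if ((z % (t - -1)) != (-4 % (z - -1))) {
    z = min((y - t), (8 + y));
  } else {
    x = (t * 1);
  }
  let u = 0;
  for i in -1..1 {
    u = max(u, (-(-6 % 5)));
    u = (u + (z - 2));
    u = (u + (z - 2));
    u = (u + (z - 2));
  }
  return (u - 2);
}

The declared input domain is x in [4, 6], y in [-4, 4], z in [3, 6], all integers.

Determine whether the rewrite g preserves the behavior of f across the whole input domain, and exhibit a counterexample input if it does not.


x=4, y=-4, z=4 yields -24 from f but -36 from g.
verdict: not equivalent; witness: x=4, y=-4, z=4


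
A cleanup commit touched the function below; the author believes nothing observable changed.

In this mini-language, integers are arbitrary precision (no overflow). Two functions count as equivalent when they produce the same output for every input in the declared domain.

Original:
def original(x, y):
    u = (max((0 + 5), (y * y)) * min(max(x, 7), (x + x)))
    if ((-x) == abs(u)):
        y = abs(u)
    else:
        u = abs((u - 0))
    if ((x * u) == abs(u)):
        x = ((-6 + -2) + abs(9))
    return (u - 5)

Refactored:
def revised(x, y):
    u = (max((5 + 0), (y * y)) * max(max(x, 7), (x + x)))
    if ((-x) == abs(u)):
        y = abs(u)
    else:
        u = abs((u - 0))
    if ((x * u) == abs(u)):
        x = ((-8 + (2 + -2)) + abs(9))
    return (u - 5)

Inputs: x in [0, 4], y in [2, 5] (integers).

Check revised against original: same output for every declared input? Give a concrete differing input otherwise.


Try x=0, y=2.
original: u := 0 | ((-x) == abs(u)): true | y := 0 | ((x * u) == abs(u)): true | x := 1 | result -5
revised: u := 35 | ((-x) == abs(u)): false | u := 35 | ((x * u) == abs(u)): false | result 30
-5 against 30: the behavior changed.
verdict: not equivalent; witness: x=0, y=2


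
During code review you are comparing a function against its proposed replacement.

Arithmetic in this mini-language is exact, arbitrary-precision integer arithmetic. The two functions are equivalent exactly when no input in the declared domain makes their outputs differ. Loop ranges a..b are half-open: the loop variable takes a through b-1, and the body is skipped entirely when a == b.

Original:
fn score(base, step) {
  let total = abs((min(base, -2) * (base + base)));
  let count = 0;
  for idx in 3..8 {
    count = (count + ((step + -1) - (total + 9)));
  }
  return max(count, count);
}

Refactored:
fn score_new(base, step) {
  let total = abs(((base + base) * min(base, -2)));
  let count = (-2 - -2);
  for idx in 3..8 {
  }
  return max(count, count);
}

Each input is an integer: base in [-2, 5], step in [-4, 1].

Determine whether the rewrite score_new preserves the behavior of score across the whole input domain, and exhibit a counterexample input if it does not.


Run the pair on base=-2, step=-4.
score: total = 8; count = 0; [idx=3]; count = -22; [idx=4]; count = -44; [idx=5]; count = -66; [idx=6]; count = -88; [idx=7]; count = -110; return -110
score_new: total = 8; count = 0; [idx=3]; [idx=4]; [idx=5]; [idx=6]; [idx=7]; return 0
-110 vs 0 — the two versions disagree here.
verdict: not equivalent; witness: base=-2, step=-4


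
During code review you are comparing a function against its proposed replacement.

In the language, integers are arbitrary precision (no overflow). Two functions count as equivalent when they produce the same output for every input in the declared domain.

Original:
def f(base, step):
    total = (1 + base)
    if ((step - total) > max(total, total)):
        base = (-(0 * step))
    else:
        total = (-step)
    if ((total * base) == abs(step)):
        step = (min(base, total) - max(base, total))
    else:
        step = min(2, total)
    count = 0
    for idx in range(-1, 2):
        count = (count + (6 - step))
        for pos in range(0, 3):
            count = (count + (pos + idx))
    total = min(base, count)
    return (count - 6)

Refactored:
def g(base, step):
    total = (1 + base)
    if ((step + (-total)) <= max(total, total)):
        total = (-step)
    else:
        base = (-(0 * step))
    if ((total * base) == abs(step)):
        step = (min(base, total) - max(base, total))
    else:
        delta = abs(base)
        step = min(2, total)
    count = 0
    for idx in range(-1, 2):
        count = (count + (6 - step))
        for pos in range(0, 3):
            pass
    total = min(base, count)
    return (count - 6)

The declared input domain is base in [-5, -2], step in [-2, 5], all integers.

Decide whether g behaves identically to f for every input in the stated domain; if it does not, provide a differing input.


Run the pair on base=-5, step=-2.
f: total becomes -4; next ((step - total) > max(total, total)) evaluates to true; next base becomes 0; next ((total * base) == abs(step)) evaluates to false; next step becomes -4; next count becomes 0; next at idx=-1:; next count becomes 10; next at pos=0:; next count becomes 9; next at pos=1:; next count becomes 9; next at pos=2:; next count becomes 10; next at idx=0:; next count becomes 20; next at pos=0:; next count becomes 20; next at pos=1:; next count becomes 21; next at pos=2:; next count becomes 23; next at idx=1:; next count becomes 33; next at pos=0:; next count becomes 34; next at pos=1:; next count becomes 36; next at pos=2:; next count becomes 39; next total becomes 0; next final value 33
g: total becomes -4; next ((step + (-total)) <= max(total, total)) evaluates to false; next base becomes 0; next ((total * base) == abs(step)) evaluates to false; next delta becomes 0; next step becomes -4; next count becomes 0; next at idx=-1:; next count becomes 10; next at pos=0:; next at pos=1:; next at pos=2:; next at idx=0:; next count becomes 20; next at pos=0:; next at pos=1:; next at pos=2:; next at idx=1:; next count becomes 30; next at pos=0:; next at pos=1:; next at pos=2:; next total becomes 0; next final value 24
33 and 24 differ, so these are not the same function on this domain.
verdict: not equivalent; witness: base=-5, step=-2


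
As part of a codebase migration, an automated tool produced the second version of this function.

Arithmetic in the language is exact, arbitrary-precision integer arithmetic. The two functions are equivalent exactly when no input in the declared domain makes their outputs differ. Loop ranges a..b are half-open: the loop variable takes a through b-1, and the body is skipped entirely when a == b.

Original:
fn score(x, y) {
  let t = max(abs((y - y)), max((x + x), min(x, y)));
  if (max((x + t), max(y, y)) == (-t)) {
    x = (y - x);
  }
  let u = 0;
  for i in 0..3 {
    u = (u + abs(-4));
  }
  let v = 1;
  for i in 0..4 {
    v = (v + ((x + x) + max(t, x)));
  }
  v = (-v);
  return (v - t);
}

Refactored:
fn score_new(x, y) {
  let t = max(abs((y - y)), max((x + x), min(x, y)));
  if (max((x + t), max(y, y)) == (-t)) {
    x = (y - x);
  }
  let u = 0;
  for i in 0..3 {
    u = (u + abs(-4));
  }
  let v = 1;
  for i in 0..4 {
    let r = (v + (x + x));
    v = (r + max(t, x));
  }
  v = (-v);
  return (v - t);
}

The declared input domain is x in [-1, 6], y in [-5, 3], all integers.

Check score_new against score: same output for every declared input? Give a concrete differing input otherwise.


The two versions differ — the changes include statement counts differ, and local variable names differ.
Spot check at x=4, y=2 — score: t becomes 8; next (max((x + t), max(y, y)) == (-t)) evaluates to false; next u becomes 0; next at i=0:; next u becomes 4; next at i=1:; next u becomes 8; next at i=2:; next u becomes 12; next v becomes 1; next at i=0:; next v becomes 17; next at i=1:; next v becomes 33; next at i=2:; next v becomes 49; next at i=3:; next v becomes 65; next v becomes -65; next final value -73. score_new: t becomes 8; next (max((x + t), max(y, y)) == (-t)) evaluates to false; next u becomes 0; next at i=0:; next u becomes 4; next at i=1:; next u becomes 8; next at i=2:; next u becomes 12; next v becomes 1; next at i=0:; next r becomes 9; next v becomes 17; next at i=1:; next r becomes 25; next v becomes 33; next at i=2:; next r becomes 41; next v becomes 49; next at i=3:; next r becomes 57; next v becomes 65; next v becomes -65; next final value -73. Both give -73.
Across all 72 domain points the two functions coincide.
verdict: equivalent


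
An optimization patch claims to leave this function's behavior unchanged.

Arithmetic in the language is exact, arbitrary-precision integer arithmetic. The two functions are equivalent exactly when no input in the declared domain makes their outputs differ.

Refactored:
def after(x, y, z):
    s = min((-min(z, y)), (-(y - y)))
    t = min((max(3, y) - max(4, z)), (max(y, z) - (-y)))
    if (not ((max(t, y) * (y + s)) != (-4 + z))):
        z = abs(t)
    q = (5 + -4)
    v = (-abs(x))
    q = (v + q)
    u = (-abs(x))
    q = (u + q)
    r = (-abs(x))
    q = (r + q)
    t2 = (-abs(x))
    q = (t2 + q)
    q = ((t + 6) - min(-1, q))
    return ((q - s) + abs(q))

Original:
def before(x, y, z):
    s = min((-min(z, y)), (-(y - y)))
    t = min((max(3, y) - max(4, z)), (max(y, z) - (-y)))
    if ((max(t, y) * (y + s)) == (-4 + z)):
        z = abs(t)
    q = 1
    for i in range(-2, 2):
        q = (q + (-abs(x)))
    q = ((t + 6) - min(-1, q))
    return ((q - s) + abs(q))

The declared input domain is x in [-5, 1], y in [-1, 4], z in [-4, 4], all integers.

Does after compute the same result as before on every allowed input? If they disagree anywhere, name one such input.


Behavior is preserved: although comparison usage differs, plus arithmetic usage differs, plus boolean connective usage differs, plus statement counts differ, plus loop structure differs, plus constant usage differs, plus min/max/abs usage differs, plus local variable names differ, the outputs never diverge.
Tracing x=1, y=1, z=1: before: s becomes -1; next t becomes -1; next ((max(t, y) * (y + s)) == (-4 + z)) evaluates to false; next q becomes 1; next at i=-2:; next q becomes 0; next at i=-1:; next q becomes -1; next at i=0:; next q becomes -2; next at i=1:; next q becomes -3; next q becomes 8; next final value 17 | after: s becomes -1; next t becomes -1; next (not ((max(t, y) * (y + s)) != (-4 + z))) evaluates to false; next q becomes 1; next v becomes -1; next q becomes 0; next u becomes -1; next q becomes -1; next r becomes -1; next q becomes -2; next t2 becomes -1; next q becomes -3; next q becomes 8; next final value 17 — matching result 17.
Every one of the 378 inputs gives matching results.
verdict: equivalent


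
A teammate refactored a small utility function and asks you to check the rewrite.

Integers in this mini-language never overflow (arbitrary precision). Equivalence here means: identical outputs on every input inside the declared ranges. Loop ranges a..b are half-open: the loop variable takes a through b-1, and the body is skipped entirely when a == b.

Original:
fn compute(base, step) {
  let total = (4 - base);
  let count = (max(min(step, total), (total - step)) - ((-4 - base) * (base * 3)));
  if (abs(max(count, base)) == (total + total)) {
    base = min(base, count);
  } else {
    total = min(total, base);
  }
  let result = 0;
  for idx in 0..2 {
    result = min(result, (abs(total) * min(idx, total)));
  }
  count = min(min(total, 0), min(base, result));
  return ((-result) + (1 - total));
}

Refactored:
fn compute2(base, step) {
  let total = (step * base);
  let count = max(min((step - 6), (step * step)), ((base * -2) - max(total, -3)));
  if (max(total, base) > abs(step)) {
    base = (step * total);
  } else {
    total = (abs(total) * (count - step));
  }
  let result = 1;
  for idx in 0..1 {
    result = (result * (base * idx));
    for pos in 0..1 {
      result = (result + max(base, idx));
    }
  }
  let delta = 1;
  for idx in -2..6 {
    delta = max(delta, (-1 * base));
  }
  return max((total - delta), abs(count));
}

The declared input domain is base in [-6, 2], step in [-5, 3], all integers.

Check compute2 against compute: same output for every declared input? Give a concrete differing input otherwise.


Input base=-6, step=-5: 43 from compute versus 11 from compute2.
verdict: not equivalent; witness: base=-6, step=-5


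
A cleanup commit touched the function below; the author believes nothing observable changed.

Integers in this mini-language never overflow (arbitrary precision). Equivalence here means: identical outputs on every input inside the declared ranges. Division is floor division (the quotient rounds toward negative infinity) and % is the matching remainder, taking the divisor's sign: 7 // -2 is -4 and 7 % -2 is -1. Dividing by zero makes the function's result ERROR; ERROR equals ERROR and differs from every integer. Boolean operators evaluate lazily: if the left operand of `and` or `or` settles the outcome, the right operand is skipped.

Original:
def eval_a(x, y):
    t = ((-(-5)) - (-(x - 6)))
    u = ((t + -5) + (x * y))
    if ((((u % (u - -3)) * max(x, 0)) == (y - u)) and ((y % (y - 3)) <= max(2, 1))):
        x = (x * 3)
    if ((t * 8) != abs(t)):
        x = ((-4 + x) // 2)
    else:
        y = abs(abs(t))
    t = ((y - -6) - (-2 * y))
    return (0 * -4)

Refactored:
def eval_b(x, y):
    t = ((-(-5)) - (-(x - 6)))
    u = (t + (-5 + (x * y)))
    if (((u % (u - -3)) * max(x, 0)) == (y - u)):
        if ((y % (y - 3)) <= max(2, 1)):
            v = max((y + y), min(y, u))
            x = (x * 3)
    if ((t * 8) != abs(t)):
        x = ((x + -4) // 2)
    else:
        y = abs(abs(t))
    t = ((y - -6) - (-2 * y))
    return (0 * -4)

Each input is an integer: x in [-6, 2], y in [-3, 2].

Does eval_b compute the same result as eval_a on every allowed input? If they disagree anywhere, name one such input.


This is a faithful refactor — min/max/abs usage differs, plus branching structure differs, plus statement counts differ, plus arithmetic usage differs, plus local variable names differ, plus boolean connective usage differs, but the computed results match everywhere.
Tracing x=-5, y=-1: eval_a: t becomes -6; next u becomes -6; next ((((u % (u - -3)) * max(x, 0)) == (y - u)) and ((y % (y - 3)) <= max(2, 1))) evaluates to false; next ((t * 8) != abs(t)) evaluates to true; next x becomes -5; next t becomes 3; next final value 0 | eval_b: t becomes -6; next u becomes -6; next (((u % (u - -3)) * max(x, 0)) == (y - u)) evaluates to false; next ((t * 8) != abs(t)) evaluates to true; next x becomes -5; next t becomes 3; next final value 0 — matching result 0.
An exhaustive pass over the 54 declared inputs shows identical outputs.
verdict: equivalent


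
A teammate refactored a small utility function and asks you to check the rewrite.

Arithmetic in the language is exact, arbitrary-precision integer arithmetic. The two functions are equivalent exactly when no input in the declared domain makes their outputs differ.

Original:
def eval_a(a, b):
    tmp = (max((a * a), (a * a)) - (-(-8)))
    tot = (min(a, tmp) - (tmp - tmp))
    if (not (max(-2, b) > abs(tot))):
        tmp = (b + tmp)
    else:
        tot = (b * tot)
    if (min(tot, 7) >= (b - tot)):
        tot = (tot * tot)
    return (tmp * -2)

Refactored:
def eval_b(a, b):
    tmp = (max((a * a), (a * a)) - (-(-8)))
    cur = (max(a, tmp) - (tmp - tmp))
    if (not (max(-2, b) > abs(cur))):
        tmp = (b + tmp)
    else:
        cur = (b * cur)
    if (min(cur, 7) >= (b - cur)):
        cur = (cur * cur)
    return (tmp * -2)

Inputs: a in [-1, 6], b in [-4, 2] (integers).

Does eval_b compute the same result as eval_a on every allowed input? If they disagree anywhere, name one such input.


Take a=-1, b=2.
eval_a: tmp := -7 | tot := -7 | (not (max(-2, b) > abs(tot))): true | tmp := -5 | (min(tot, 7) >= (b - tot)): false | result 10
eval_b: tmp := -7 | cur := -1 | (not (max(-2, b) > abs(cur))): false | cur := -2 | (min(cur, 7) >= (b - cur)): false | result 14
10 and 14 differ, so these are not the same function on this domain.
verdict: not equivalent; witness: a=-1, b=2
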